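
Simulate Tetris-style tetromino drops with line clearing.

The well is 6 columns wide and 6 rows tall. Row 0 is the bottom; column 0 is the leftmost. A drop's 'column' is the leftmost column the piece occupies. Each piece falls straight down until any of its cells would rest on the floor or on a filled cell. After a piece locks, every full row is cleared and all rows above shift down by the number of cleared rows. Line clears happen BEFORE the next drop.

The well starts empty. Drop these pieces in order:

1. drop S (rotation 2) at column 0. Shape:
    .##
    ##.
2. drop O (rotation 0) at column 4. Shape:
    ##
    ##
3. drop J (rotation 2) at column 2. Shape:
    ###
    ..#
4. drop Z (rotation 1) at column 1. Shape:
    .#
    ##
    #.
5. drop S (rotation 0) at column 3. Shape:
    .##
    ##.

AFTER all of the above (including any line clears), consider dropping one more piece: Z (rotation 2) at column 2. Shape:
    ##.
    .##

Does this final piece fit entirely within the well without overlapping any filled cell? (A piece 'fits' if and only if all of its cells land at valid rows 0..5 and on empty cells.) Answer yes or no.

Drop 1: S rot2 at col 0 lands with bottom-row=0; cleared 0 line(s) (total 0); column heights now [1 2 2 0 0 0], max=2
Drop 2: O rot0 at col 4 lands with bottom-row=0; cleared 0 line(s) (total 0); column heights now [1 2 2 0 2 2], max=2
Drop 3: J rot2 at col 2 lands with bottom-row=2; cleared 0 line(s) (total 0); column heights now [1 2 4 4 4 2], max=4
Drop 4: Z rot1 at col 1 lands with bottom-row=3; cleared 0 line(s) (total 0); column heights now [1 5 6 4 4 2], max=6
Drop 5: S rot0 at col 3 lands with bottom-row=4; cleared 0 line(s) (total 0); column heights now [1 5 6 5 6 6], max=6
Test piece Z rot2 at col 2 (width 3): heights before test = [1 5 6 5 6 6]; fits = False

Answer: no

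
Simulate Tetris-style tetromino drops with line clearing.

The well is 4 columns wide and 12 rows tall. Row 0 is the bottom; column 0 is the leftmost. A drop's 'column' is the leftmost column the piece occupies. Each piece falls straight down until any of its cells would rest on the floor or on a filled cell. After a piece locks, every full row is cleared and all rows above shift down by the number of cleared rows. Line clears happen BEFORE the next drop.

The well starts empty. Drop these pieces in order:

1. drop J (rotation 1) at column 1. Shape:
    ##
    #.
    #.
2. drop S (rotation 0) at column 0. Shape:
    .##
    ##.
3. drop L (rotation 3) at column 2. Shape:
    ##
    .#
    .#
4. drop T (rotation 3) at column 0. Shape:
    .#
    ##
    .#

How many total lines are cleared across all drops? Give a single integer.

Drop 1: J rot1 at col 1 lands with bottom-row=0; cleared 0 line(s) (total 0); column heights now [0 3 3 0], max=3
Drop 2: S rot0 at col 0 lands with bottom-row=3; cleared 0 line(s) (total 0); column heights now [4 5 5 0], max=5
Drop 3: L rot3 at col 2 lands with bottom-row=3; cleared 0 line(s) (total 0); column heights now [4 5 6 6], max=6
Drop 4: T rot3 at col 0 lands with bottom-row=5; cleared 0 line(s) (total 0); column heights now [7 8 6 6], max=8

Answer: 0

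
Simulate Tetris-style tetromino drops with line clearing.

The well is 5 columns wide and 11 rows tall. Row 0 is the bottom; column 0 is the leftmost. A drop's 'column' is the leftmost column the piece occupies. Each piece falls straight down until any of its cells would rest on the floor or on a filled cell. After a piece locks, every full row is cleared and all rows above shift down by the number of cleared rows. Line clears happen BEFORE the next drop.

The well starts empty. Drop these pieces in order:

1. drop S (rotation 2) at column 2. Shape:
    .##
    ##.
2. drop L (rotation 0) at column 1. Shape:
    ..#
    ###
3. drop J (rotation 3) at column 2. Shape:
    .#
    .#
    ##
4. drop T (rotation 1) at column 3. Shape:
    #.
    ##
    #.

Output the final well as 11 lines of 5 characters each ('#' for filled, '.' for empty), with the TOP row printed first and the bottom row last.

Drop 1: S rot2 at col 2 lands with bottom-row=0; cleared 0 line(s) (total 0); column heights now [0 0 1 2 2], max=2
Drop 2: L rot0 at col 1 lands with bottom-row=2; cleared 0 line(s) (total 0); column heights now [0 3 3 4 2], max=4
Drop 3: J rot3 at col 2 lands with bottom-row=4; cleared 0 line(s) (total 0); column heights now [0 3 5 7 2], max=7
Drop 4: T rot1 at col 3 lands with bottom-row=7; cleared 0 line(s) (total 0); column heights now [0 3 5 10 9], max=10

Answer: .....
...#.
...##
...#.
...#.
...#.
..##.
...#.
.###.
...##
..##.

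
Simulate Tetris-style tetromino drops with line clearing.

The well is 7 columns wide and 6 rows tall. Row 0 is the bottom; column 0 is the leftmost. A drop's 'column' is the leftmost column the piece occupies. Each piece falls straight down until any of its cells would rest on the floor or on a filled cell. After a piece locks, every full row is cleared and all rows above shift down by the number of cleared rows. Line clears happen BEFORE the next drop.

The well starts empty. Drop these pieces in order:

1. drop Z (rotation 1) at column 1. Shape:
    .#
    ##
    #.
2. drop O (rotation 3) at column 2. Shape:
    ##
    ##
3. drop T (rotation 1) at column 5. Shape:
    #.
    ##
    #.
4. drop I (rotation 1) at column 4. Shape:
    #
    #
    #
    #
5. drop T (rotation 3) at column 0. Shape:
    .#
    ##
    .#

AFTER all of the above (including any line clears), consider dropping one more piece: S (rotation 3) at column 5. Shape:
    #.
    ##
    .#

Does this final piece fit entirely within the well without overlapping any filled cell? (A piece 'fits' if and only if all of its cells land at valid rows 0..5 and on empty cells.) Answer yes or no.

Answer: yes

Derivation:
Drop 1: Z rot1 at col 1 lands with bottom-row=0; cleared 0 line(s) (total 0); column heights now [0 2 3 0 0 0 0], max=3
Drop 2: O rot3 at col 2 lands with bottom-row=3; cleared 0 line(s) (total 0); column heights now [0 2 5 5 0 0 0], max=5
Drop 3: T rot1 at col 5 lands with bottom-row=0; cleared 0 line(s) (total 0); column heights now [0 2 5 5 0 3 2], max=5
Drop 4: I rot1 at col 4 lands with bottom-row=0; cleared 0 line(s) (total 0); column heights now [0 2 5 5 4 3 2], max=5
Drop 5: T rot3 at col 0 lands with bottom-row=2; cleared 0 line(s) (total 0); column heights now [4 5 5 5 4 3 2], max=5
Test piece S rot3 at col 5 (width 2): heights before test = [4 5 5 5 4 3 2]; fits = True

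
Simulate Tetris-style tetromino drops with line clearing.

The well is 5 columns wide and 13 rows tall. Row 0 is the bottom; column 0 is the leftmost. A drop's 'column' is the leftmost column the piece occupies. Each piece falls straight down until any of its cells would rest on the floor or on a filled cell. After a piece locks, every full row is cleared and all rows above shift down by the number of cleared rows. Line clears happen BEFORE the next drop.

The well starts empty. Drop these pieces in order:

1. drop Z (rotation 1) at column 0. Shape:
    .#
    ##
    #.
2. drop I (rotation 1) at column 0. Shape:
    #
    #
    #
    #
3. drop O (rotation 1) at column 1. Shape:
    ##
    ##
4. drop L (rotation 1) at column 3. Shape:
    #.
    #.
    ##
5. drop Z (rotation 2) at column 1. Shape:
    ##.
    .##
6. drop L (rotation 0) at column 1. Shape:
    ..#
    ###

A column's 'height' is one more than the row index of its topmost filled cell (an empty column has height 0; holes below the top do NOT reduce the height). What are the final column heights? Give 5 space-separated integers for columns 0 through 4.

Drop 1: Z rot1 at col 0 lands with bottom-row=0; cleared 0 line(s) (total 0); column heights now [2 3 0 0 0], max=3
Drop 2: I rot1 at col 0 lands with bottom-row=2; cleared 0 line(s) (total 0); column heights now [6 3 0 0 0], max=6
Drop 3: O rot1 at col 1 lands with bottom-row=3; cleared 0 line(s) (total 0); column heights now [6 5 5 0 0], max=6
Drop 4: L rot1 at col 3 lands with bottom-row=0; cleared 0 line(s) (total 0); column heights now [6 5 5 3 1], max=6
Drop 5: Z rot2 at col 1 lands with bottom-row=5; cleared 0 line(s) (total 0); column heights now [6 7 7 6 1], max=7
Drop 6: L rot0 at col 1 lands with bottom-row=7; cleared 0 line(s) (total 0); column heights now [6 8 8 9 1], max=9

Answer: 6 8 8 9 1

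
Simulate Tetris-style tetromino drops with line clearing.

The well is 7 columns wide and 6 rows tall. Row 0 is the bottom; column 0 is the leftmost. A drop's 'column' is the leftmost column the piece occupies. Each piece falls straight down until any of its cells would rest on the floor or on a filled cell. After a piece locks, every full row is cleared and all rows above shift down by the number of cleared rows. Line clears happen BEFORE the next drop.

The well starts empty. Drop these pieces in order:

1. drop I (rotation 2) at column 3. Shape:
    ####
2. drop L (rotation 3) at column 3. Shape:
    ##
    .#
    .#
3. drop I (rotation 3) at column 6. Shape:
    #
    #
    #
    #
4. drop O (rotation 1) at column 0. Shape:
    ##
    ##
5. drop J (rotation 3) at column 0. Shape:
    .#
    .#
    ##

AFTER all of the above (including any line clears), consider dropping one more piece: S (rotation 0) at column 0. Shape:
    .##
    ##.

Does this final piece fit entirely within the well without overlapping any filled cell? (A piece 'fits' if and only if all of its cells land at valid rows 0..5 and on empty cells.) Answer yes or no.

Drop 1: I rot2 at col 3 lands with bottom-row=0; cleared 0 line(s) (total 0); column heights now [0 0 0 1 1 1 1], max=1
Drop 2: L rot3 at col 3 lands with bottom-row=1; cleared 0 line(s) (total 0); column heights now [0 0 0 4 4 1 1], max=4
Drop 3: I rot3 at col 6 lands with bottom-row=1; cleared 0 line(s) (total 0); column heights now [0 0 0 4 4 1 5], max=5
Drop 4: O rot1 at col 0 lands with bottom-row=0; cleared 0 line(s) (total 0); column heights now [2 2 0 4 4 1 5], max=5
Drop 5: J rot3 at col 0 lands with bottom-row=2; cleared 0 line(s) (total 0); column heights now [3 5 0 4 4 1 5], max=5
Test piece S rot0 at col 0 (width 3): heights before test = [3 5 0 4 4 1 5]; fits = False

Answer: no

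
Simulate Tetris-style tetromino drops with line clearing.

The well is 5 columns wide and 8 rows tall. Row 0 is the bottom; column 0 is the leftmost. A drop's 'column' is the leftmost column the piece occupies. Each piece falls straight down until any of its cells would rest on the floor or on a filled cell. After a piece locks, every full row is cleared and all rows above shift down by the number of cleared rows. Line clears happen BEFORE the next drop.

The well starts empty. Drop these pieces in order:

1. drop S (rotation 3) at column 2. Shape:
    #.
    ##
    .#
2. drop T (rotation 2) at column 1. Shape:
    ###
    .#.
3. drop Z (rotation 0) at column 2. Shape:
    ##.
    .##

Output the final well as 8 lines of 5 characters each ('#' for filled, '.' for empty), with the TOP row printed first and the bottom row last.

Answer: .....
..##.
...##
.###.
..#..
..#..
..##.
...#.

Derivation:
Drop 1: S rot3 at col 2 lands with bottom-row=0; cleared 0 line(s) (total 0); column heights now [0 0 3 2 0], max=3
Drop 2: T rot2 at col 1 lands with bottom-row=3; cleared 0 line(s) (total 0); column heights now [0 5 5 5 0], max=5
Drop 3: Z rot0 at col 2 lands with bottom-row=5; cleared 0 line(s) (total 0); column heights now [0 5 7 7 6], max=7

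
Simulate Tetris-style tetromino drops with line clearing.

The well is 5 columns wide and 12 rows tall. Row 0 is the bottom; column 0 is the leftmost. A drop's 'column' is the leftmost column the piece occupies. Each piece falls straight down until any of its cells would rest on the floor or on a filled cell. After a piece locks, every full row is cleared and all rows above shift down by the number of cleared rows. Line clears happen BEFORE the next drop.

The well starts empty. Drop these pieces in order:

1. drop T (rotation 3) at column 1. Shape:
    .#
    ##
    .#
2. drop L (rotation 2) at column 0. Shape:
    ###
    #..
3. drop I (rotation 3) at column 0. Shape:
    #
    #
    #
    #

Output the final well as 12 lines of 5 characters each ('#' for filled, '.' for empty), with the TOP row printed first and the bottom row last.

Answer: .....
.....
.....
.....
#....
#....
#....
#....
###..
#.#..
.##..
..#..

Derivation:
Drop 1: T rot3 at col 1 lands with bottom-row=0; cleared 0 line(s) (total 0); column heights now [0 2 3 0 0], max=3
Drop 2: L rot2 at col 0 lands with bottom-row=2; cleared 0 line(s) (total 0); column heights now [4 4 4 0 0], max=4
Drop 3: I rot3 at col 0 lands with bottom-row=4; cleared 0 line(s) (total 0); column heights now [8 4 4 0 0], max=8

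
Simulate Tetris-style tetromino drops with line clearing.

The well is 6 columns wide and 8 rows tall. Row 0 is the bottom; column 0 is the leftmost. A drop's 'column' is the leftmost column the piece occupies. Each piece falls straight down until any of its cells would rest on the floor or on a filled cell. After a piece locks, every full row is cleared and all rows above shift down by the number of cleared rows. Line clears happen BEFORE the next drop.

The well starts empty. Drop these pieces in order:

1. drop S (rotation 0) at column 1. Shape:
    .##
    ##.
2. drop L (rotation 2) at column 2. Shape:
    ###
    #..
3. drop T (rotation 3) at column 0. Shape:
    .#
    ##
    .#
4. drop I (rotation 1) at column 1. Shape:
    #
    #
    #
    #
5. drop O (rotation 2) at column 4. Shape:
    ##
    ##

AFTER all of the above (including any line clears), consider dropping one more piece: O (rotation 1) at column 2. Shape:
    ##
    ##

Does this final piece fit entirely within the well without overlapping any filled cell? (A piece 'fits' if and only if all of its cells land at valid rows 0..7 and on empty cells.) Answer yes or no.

Answer: yes

Derivation:
Drop 1: S rot0 at col 1 lands with bottom-row=0; cleared 0 line(s) (total 0); column heights now [0 1 2 2 0 0], max=2
Drop 2: L rot2 at col 2 lands with bottom-row=2; cleared 0 line(s) (total 0); column heights now [0 1 4 4 4 0], max=4
Drop 3: T rot3 at col 0 lands with bottom-row=1; cleared 0 line(s) (total 0); column heights now [3 4 4 4 4 0], max=4
Drop 4: I rot1 at col 1 lands with bottom-row=4; cleared 0 line(s) (total 0); column heights now [3 8 4 4 4 0], max=8
Drop 5: O rot2 at col 4 lands with bottom-row=4; cleared 0 line(s) (total 0); column heights now [3 8 4 4 6 6], max=8
Test piece O rot1 at col 2 (width 2): heights before test = [3 8 4 4 6 6]; fits = True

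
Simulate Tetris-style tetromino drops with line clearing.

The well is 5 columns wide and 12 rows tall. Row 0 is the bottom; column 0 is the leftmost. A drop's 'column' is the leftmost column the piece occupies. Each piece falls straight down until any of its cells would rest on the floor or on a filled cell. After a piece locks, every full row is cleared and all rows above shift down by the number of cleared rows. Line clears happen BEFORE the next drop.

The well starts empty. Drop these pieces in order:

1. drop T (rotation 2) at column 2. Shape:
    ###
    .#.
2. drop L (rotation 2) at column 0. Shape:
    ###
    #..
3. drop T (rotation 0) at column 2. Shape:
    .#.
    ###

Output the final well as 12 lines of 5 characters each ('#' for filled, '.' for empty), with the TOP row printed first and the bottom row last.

Drop 1: T rot2 at col 2 lands with bottom-row=0; cleared 0 line(s) (total 0); column heights now [0 0 2 2 2], max=2
Drop 2: L rot2 at col 0 lands with bottom-row=1; cleared 0 line(s) (total 0); column heights now [3 3 3 2 2], max=3
Drop 3: T rot0 at col 2 lands with bottom-row=3; cleared 0 line(s) (total 0); column heights now [3 3 4 5 4], max=5

Answer: .....
.....
.....
.....
.....
.....
.....
...#.
..###
###..
#.###
...#.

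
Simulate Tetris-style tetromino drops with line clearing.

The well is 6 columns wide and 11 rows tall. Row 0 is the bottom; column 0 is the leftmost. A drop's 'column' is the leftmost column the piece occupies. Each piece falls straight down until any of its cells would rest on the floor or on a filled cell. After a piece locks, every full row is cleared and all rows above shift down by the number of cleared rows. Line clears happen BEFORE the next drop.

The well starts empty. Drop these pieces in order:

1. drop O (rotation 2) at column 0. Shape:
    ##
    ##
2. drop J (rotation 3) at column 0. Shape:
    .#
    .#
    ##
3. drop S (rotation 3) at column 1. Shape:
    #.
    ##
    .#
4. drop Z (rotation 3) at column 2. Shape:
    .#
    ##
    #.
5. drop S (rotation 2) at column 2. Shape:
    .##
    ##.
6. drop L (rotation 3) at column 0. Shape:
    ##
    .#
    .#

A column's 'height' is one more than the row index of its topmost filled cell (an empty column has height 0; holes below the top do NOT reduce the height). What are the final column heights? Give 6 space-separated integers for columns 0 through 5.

Drop 1: O rot2 at col 0 lands with bottom-row=0; cleared 0 line(s) (total 0); column heights now [2 2 0 0 0 0], max=2
Drop 2: J rot3 at col 0 lands with bottom-row=2; cleared 0 line(s) (total 0); column heights now [3 5 0 0 0 0], max=5
Drop 3: S rot3 at col 1 lands with bottom-row=4; cleared 0 line(s) (total 0); column heights now [3 7 6 0 0 0], max=7
Drop 4: Z rot3 at col 2 lands with bottom-row=6; cleared 0 line(s) (total 0); column heights now [3 7 8 9 0 0], max=9
Drop 5: S rot2 at col 2 lands with bottom-row=9; cleared 0 line(s) (total 0); column heights now [3 7 10 11 11 0], max=11
Drop 6: L rot3 at col 0 lands with bottom-row=7; cleared 0 line(s) (total 0); column heights now [10 10 10 11 11 0], max=11

Answer: 10 10 10 11 11 0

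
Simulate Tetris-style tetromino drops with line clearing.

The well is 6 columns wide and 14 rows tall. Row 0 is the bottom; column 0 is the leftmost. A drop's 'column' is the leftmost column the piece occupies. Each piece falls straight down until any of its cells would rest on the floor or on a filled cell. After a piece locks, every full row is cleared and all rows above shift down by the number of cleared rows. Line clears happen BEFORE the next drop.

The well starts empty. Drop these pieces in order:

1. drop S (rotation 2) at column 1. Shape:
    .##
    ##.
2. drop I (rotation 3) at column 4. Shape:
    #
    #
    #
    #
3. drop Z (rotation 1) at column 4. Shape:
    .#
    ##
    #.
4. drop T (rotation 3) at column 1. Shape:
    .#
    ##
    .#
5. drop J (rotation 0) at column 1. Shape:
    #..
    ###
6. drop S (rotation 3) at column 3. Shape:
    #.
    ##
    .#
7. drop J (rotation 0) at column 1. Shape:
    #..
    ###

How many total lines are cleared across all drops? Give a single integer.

Answer: 0

Derivation:
Drop 1: S rot2 at col 1 lands with bottom-row=0; cleared 0 line(s) (total 0); column heights now [0 1 2 2 0 0], max=2
Drop 2: I rot3 at col 4 lands with bottom-row=0; cleared 0 line(s) (total 0); column heights now [0 1 2 2 4 0], max=4
Drop 3: Z rot1 at col 4 lands with bottom-row=4; cleared 0 line(s) (total 0); column heights now [0 1 2 2 6 7], max=7
Drop 4: T rot3 at col 1 lands with bottom-row=2; cleared 0 line(s) (total 0); column heights now [0 4 5 2 6 7], max=7
Drop 5: J rot0 at col 1 lands with bottom-row=5; cleared 0 line(s) (total 0); column heights now [0 7 6 6 6 7], max=7
Drop 6: S rot3 at col 3 lands with bottom-row=6; cleared 0 line(s) (total 0); column heights now [0 7 6 9 8 7], max=9
Drop 7: J rot0 at col 1 lands with bottom-row=9; cleared 0 line(s) (total 0); column heights now [0 11 10 10 8 7], max=11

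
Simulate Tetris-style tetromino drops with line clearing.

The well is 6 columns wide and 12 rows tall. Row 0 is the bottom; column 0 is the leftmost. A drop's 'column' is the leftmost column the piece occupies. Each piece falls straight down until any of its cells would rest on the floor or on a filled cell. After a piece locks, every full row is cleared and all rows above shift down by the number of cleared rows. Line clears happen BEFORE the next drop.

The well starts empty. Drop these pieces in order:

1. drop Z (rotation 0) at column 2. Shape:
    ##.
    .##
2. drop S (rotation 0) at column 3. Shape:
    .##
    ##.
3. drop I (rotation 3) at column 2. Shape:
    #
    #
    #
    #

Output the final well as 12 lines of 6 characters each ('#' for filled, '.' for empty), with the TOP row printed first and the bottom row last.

Drop 1: Z rot0 at col 2 lands with bottom-row=0; cleared 0 line(s) (total 0); column heights now [0 0 2 2 1 0], max=2
Drop 2: S rot0 at col 3 lands with bottom-row=2; cleared 0 line(s) (total 0); column heights now [0 0 2 3 4 4], max=4
Drop 3: I rot3 at col 2 lands with bottom-row=2; cleared 0 line(s) (total 0); column heights now [0 0 6 3 4 4], max=6

Answer: ......
......
......
......
......
......
..#...
..#...
..#.##
..###.
..##..
...##.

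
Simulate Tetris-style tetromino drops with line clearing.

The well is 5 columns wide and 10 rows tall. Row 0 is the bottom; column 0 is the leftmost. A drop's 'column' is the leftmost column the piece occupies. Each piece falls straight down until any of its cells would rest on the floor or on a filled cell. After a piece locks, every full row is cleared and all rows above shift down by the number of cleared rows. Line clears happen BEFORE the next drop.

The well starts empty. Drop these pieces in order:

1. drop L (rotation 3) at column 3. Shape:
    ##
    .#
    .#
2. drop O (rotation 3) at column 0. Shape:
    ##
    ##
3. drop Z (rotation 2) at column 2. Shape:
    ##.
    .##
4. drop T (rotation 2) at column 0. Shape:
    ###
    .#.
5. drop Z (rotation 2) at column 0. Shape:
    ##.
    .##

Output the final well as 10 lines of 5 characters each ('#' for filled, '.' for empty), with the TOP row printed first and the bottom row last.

Drop 1: L rot3 at col 3 lands with bottom-row=0; cleared 0 line(s) (total 0); column heights now [0 0 0 3 3], max=3
Drop 2: O rot3 at col 0 lands with bottom-row=0; cleared 0 line(s) (total 0); column heights now [2 2 0 3 3], max=3
Drop 3: Z rot2 at col 2 lands with bottom-row=3; cleared 0 line(s) (total 0); column heights now [2 2 5 5 4], max=5
Drop 4: T rot2 at col 0 lands with bottom-row=4; cleared 0 line(s) (total 0); column heights now [6 6 6 5 4], max=6
Drop 5: Z rot2 at col 0 lands with bottom-row=6; cleared 0 line(s) (total 0); column heights now [8 8 7 5 4], max=8

Answer: .....
.....
##...
.##..
###..
.###.
...##
...##
##..#
##..#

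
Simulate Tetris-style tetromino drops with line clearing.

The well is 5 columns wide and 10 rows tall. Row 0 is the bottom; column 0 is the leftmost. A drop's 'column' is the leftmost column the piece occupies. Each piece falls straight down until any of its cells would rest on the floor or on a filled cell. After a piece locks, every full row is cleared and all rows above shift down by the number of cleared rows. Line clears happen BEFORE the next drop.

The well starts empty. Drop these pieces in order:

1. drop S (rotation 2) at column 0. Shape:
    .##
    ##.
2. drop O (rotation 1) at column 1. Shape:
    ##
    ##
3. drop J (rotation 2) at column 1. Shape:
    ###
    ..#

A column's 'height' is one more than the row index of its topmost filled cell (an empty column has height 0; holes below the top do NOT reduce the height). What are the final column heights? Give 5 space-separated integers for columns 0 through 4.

Answer: 1 5 5 5 0

Derivation:
Drop 1: S rot2 at col 0 lands with bottom-row=0; cleared 0 line(s) (total 0); column heights now [1 2 2 0 0], max=2
Drop 2: O rot1 at col 1 lands with bottom-row=2; cleared 0 line(s) (total 0); column heights now [1 4 4 0 0], max=4
Drop 3: J rot2 at col 1 lands with bottom-row=3; cleared 0 line(s) (total 0); column heights now [1 5 5 5 0], max=5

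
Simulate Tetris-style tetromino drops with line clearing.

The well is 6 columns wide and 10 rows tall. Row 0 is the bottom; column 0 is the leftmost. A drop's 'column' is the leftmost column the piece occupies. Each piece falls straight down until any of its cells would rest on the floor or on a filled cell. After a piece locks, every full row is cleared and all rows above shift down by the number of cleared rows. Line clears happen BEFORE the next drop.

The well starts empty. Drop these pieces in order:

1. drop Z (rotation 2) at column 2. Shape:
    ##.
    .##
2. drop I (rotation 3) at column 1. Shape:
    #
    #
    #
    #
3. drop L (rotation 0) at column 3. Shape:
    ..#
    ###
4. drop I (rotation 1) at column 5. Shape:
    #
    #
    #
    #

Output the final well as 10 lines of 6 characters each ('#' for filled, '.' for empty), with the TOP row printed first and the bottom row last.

Drop 1: Z rot2 at col 2 lands with bottom-row=0; cleared 0 line(s) (total 0); column heights now [0 0 2 2 1 0], max=2
Drop 2: I rot3 at col 1 lands with bottom-row=0; cleared 0 line(s) (total 0); column heights now [0 4 2 2 1 0], max=4
Drop 3: L rot0 at col 3 lands with bottom-row=2; cleared 0 line(s) (total 0); column heights now [0 4 2 3 3 4], max=4
Drop 4: I rot1 at col 5 lands with bottom-row=4; cleared 0 line(s) (total 0); column heights now [0 4 2 3 3 8], max=8

Answer: ......
......
.....#
.....#
.....#
.....#
.#...#
.#.###
.###..
.#.##.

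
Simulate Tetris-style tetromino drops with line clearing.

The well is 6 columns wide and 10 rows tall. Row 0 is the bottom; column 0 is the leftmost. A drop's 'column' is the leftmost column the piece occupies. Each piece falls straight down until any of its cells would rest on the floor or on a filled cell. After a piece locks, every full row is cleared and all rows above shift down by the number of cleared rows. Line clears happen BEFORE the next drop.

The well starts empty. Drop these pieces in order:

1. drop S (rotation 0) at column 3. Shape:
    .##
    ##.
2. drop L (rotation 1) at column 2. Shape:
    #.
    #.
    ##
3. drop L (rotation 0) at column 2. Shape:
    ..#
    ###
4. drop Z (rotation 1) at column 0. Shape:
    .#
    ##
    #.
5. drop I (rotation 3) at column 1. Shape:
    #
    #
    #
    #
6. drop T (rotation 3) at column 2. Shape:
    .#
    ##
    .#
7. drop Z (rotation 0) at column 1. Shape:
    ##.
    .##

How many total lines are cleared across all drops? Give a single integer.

Drop 1: S rot0 at col 3 lands with bottom-row=0; cleared 0 line(s) (total 0); column heights now [0 0 0 1 2 2], max=2
Drop 2: L rot1 at col 2 lands with bottom-row=1; cleared 0 line(s) (total 0); column heights now [0 0 4 2 2 2], max=4
Drop 3: L rot0 at col 2 lands with bottom-row=4; cleared 0 line(s) (total 0); column heights now [0 0 5 5 6 2], max=6
Drop 4: Z rot1 at col 0 lands with bottom-row=0; cleared 1 line(s) (total 1); column heights now [1 2 4 4 5 0], max=5
Drop 5: I rot3 at col 1 lands with bottom-row=2; cleared 0 line(s) (total 1); column heights now [1 6 4 4 5 0], max=6
Drop 6: T rot3 at col 2 lands with bottom-row=4; cleared 0 line(s) (total 1); column heights now [1 6 6 7 5 0], max=7
Drop 7: Z rot0 at col 1 lands with bottom-row=7; cleared 0 line(s) (total 1); column heights now [1 9 9 8 5 0], max=9

Answer: 1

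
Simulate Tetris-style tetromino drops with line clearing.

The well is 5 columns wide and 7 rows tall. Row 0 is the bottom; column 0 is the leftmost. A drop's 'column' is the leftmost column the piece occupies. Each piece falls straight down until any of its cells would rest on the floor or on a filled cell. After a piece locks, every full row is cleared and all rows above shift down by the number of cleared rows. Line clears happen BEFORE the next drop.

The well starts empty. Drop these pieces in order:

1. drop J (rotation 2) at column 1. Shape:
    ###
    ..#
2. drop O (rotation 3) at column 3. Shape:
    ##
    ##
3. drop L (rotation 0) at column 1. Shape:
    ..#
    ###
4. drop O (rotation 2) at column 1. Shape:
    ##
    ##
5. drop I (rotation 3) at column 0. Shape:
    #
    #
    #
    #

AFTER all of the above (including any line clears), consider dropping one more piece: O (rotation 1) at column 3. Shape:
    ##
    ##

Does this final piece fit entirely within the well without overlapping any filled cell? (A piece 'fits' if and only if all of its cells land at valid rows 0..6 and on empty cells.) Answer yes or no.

Drop 1: J rot2 at col 1 lands with bottom-row=0; cleared 0 line(s) (total 0); column heights now [0 2 2 2 0], max=2
Drop 2: O rot3 at col 3 lands with bottom-row=2; cleared 0 line(s) (total 0); column heights now [0 2 2 4 4], max=4
Drop 3: L rot0 at col 1 lands with bottom-row=4; cleared 0 line(s) (total 0); column heights now [0 5 5 6 4], max=6
Drop 4: O rot2 at col 1 lands with bottom-row=5; cleared 0 line(s) (total 0); column heights now [0 7 7 6 4], max=7
Drop 5: I rot3 at col 0 lands with bottom-row=0; cleared 0 line(s) (total 0); column heights now [4 7 7 6 4], max=7
Test piece O rot1 at col 3 (width 2): heights before test = [4 7 7 6 4]; fits = False

Answer: no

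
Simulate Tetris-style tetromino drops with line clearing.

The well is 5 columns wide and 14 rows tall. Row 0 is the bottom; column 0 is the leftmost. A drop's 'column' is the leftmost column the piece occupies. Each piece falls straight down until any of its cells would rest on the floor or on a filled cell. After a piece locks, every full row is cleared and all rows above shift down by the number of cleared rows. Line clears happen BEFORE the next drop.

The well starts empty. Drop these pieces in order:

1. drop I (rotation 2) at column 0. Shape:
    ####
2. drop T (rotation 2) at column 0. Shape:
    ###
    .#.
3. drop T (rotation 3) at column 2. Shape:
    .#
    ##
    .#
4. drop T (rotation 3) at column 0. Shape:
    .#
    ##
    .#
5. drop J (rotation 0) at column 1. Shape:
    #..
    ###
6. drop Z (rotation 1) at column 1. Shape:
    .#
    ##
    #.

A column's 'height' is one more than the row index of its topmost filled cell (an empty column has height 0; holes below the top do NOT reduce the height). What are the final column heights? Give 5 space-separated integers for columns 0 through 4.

Answer: 5 10 11 7 0

Derivation:
Drop 1: I rot2 at col 0 lands with bottom-row=0; cleared 0 line(s) (total 0); column heights now [1 1 1 1 0], max=1
Drop 2: T rot2 at col 0 lands with bottom-row=1; cleared 0 line(s) (total 0); column heights now [3 3 3 1 0], max=3
Drop 3: T rot3 at col 2 lands with bottom-row=2; cleared 0 line(s) (total 0); column heights now [3 3 4 5 0], max=5
Drop 4: T rot3 at col 0 lands with bottom-row=3; cleared 0 line(s) (total 0); column heights now [5 6 4 5 0], max=6
Drop 5: J rot0 at col 1 lands with bottom-row=6; cleared 0 line(s) (total 0); column heights now [5 8 7 7 0], max=8
Drop 6: Z rot1 at col 1 lands with bottom-row=8; cleared 0 line(s) (total 0); column heights now [5 10 11 7 0], max=11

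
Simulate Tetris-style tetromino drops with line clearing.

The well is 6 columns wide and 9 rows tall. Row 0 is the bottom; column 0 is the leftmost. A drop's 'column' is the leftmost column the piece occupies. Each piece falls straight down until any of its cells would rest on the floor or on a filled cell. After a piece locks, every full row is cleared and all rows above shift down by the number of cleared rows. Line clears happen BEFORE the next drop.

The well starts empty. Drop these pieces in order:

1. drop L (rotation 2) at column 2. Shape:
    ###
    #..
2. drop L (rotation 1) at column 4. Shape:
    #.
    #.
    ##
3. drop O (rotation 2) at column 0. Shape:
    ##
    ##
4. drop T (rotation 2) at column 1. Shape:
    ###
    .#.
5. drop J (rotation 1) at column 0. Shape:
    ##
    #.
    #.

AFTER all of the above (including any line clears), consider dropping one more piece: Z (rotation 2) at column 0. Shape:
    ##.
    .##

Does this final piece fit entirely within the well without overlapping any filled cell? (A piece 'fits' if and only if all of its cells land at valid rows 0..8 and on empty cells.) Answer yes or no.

Answer: yes

Derivation:
Drop 1: L rot2 at col 2 lands with bottom-row=0; cleared 0 line(s) (total 0); column heights now [0 0 2 2 2 0], max=2
Drop 2: L rot1 at col 4 lands with bottom-row=2; cleared 0 line(s) (total 0); column heights now [0 0 2 2 5 3], max=5
Drop 3: O rot2 at col 0 lands with bottom-row=0; cleared 0 line(s) (total 0); column heights now [2 2 2 2 5 3], max=5
Drop 4: T rot2 at col 1 lands with bottom-row=2; cleared 0 line(s) (total 0); column heights now [2 4 4 4 5 3], max=5
Drop 5: J rot1 at col 0 lands with bottom-row=2; cleared 0 line(s) (total 0); column heights now [5 5 4 4 5 3], max=5
Test piece Z rot2 at col 0 (width 3): heights before test = [5 5 4 4 5 3]; fits = True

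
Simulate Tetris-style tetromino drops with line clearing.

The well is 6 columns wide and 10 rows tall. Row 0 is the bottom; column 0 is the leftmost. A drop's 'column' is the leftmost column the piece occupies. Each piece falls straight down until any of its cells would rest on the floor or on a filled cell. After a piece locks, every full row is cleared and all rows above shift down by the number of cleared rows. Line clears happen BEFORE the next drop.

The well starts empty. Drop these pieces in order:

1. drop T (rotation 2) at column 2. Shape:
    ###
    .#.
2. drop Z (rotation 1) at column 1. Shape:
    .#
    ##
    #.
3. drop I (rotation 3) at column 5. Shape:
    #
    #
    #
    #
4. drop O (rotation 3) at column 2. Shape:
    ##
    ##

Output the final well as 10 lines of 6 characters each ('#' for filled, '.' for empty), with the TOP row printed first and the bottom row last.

Answer: ......
......
......
......
..##..
..##..
..#..#
.##..#
.#####
...#.#

Derivation:
Drop 1: T rot2 at col 2 lands with bottom-row=0; cleared 0 line(s) (total 0); column heights now [0 0 2 2 2 0], max=2
Drop 2: Z rot1 at col 1 lands with bottom-row=1; cleared 0 line(s) (total 0); column heights now [0 3 4 2 2 0], max=4
Drop 3: I rot3 at col 5 lands with bottom-row=0; cleared 0 line(s) (total 0); column heights now [0 3 4 2 2 4], max=4
Drop 4: O rot3 at col 2 lands with bottom-row=4; cleared 0 line(s) (total 0); column heights now [0 3 6 6 2 4], max=6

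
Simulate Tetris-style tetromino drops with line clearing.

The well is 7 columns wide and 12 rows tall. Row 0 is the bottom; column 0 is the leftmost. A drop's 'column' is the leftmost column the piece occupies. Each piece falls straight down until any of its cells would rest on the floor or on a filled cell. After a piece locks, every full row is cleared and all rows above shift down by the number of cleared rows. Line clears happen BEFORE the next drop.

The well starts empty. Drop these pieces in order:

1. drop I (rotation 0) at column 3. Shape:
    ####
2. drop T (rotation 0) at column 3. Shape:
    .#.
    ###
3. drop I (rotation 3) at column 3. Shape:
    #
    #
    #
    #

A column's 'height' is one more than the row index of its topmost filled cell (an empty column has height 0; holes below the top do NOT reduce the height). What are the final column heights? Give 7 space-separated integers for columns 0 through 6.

Answer: 0 0 0 6 3 2 1

Derivation:
Drop 1: I rot0 at col 3 lands with bottom-row=0; cleared 0 line(s) (total 0); column heights now [0 0 0 1 1 1 1], max=1
Drop 2: T rot0 at col 3 lands with bottom-row=1; cleared 0 line(s) (total 0); column heights now [0 0 0 2 3 2 1], max=3
Drop 3: I rot3 at col 3 lands with bottom-row=2; cleared 0 line(s) (total 0); column heights now [0 0 0 6 3 2 1], max=6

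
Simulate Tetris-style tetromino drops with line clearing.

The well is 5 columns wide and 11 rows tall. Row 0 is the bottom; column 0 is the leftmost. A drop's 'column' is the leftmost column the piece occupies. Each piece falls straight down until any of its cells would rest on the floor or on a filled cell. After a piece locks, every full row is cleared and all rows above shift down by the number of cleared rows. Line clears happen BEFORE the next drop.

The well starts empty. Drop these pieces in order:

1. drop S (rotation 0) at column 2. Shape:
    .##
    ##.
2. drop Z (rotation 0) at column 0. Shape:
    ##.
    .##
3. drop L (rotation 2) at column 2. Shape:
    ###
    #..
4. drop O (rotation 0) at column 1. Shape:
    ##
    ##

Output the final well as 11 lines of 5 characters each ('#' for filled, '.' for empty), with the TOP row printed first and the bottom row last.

Answer: .....
.....
.....
.....
.....
.##..
.##..
..###
###..
.####
..##.

Derivation:
Drop 1: S rot0 at col 2 lands with bottom-row=0; cleared 0 line(s) (total 0); column heights now [0 0 1 2 2], max=2
Drop 2: Z rot0 at col 0 lands with bottom-row=1; cleared 0 line(s) (total 0); column heights now [3 3 2 2 2], max=3
Drop 3: L rot2 at col 2 lands with bottom-row=2; cleared 0 line(s) (total 0); column heights now [3 3 4 4 4], max=4
Drop 4: O rot0 at col 1 lands with bottom-row=4; cleared 0 line(s) (total 0); column heights now [3 6 6 4 4], max=6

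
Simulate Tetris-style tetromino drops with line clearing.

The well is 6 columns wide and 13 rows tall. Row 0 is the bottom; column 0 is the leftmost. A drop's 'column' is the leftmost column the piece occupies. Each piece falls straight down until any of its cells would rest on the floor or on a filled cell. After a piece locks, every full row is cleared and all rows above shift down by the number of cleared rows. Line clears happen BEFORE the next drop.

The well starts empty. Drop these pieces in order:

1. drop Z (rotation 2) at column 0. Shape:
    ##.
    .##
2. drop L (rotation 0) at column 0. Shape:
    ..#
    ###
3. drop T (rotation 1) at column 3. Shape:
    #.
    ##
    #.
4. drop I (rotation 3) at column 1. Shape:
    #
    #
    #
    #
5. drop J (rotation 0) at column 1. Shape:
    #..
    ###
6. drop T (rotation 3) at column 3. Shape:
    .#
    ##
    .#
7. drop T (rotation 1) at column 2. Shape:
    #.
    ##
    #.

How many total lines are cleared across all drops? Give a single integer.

Answer: 0

Derivation:
Drop 1: Z rot2 at col 0 lands with bottom-row=0; cleared 0 line(s) (total 0); column heights now [2 2 1 0 0 0], max=2
Drop 2: L rot0 at col 0 lands with bottom-row=2; cleared 0 line(s) (total 0); column heights now [3 3 4 0 0 0], max=4
Drop 3: T rot1 at col 3 lands with bottom-row=0; cleared 0 line(s) (total 0); column heights now [3 3 4 3 2 0], max=4
Drop 4: I rot3 at col 1 lands with bottom-row=3; cleared 0 line(s) (total 0); column heights now [3 7 4 3 2 0], max=7
Drop 5: J rot0 at col 1 lands with bottom-row=7; cleared 0 line(s) (total 0); column heights now [3 9 8 8 2 0], max=9
Drop 6: T rot3 at col 3 lands with bottom-row=7; cleared 0 line(s) (total 0); column heights now [3 9 8 9 10 0], max=10
Drop 7: T rot1 at col 2 lands with bottom-row=8; cleared 0 line(s) (total 0); column heights now [3 9 11 10 10 0], max=11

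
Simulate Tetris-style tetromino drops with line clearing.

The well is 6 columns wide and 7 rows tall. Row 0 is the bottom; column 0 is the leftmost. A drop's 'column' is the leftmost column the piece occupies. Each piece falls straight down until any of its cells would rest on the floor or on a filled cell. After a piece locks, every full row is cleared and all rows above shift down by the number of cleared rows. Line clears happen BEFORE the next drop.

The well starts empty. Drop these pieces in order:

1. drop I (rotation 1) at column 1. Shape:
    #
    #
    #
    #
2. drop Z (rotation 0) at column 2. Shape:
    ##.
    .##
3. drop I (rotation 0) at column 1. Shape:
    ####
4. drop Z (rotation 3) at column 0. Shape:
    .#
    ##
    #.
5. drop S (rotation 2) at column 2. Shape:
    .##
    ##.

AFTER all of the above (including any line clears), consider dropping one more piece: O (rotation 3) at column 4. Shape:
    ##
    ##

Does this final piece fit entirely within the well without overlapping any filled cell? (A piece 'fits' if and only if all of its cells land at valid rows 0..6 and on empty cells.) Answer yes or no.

Answer: no

Derivation:
Drop 1: I rot1 at col 1 lands with bottom-row=0; cleared 0 line(s) (total 0); column heights now [0 4 0 0 0 0], max=4
Drop 2: Z rot0 at col 2 lands with bottom-row=0; cleared 0 line(s) (total 0); column heights now [0 4 2 2 1 0], max=4
Drop 3: I rot0 at col 1 lands with bottom-row=4; cleared 0 line(s) (total 0); column heights now [0 5 5 5 5 0], max=5
Drop 4: Z rot3 at col 0 lands with bottom-row=4; cleared 0 line(s) (total 0); column heights now [6 7 5 5 5 0], max=7
Drop 5: S rot2 at col 2 lands with bottom-row=5; cleared 0 line(s) (total 0); column heights now [6 7 6 7 7 0], max=7
Test piece O rot3 at col 4 (width 2): heights before test = [6 7 6 7 7 0]; fits = False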